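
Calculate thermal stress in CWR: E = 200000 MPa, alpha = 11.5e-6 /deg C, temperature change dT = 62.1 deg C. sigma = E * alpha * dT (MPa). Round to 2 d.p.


sigma = E * alpha * dT
sigma = 200000 * 11.5e-6 * 62.1
sigma = 2.3 * 62.1
sigma = 142.83 MPa

142.83


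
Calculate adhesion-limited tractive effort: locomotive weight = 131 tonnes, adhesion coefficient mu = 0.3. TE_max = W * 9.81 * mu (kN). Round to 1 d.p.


TE_max = W * g * mu
TE_max = 131 * 9.81 * 0.3
TE_max = 1285.11 * 0.3
TE_max = 385.5 kN

385.5


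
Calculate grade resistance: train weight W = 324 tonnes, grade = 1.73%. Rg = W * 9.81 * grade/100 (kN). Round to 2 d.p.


Rg = W * 9.81 * grade / 100
Rg = 324 * 9.81 * 1.73 / 100
Rg = 3178.44 * 0.0173
Rg = 54.99 kN

54.99


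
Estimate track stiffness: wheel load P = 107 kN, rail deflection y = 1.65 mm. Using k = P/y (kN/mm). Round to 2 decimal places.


Track stiffness k = P / y
k = 107 / 1.65
k = 64.85 kN/mm

64.85


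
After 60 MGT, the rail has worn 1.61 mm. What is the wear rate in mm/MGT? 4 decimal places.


Wear rate = total wear / cumulative tonnage
Rate = 1.61 / 60
Rate = 0.0268 mm/MGT

0.0268


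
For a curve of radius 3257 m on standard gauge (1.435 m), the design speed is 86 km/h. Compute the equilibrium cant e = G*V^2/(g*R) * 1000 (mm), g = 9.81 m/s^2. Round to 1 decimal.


Convert speed: V = 86 / 3.6 = 23.8889 m/s
Apply formula: e = 1.435 * 23.8889^2 / (9.81 * 3257)
e = 1.435 * 570.679 / 31951.17
e = 0.02563 m = 25.6 mm

25.6


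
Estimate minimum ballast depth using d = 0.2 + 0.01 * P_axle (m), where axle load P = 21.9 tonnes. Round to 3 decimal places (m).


d = 0.2 + 0.01 * 21.9
d = 0.2 + 0.219
d = 0.419 m

0.419


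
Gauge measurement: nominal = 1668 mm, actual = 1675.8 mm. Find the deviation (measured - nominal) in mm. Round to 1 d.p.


Deviation = measured - nominal
Deviation = 1675.8 - 1668
Deviation = 7.8 mm

7.8


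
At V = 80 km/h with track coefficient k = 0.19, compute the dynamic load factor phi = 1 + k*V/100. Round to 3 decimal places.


phi = 1 + k * V / 100
phi = 1 + 0.19 * 80 / 100
phi = 1 + 0.152
phi = 1.152

1.152


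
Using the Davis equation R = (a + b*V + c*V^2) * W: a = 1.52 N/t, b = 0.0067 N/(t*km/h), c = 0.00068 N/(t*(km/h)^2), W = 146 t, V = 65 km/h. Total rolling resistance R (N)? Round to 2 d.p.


b*V = 0.0067 * 65 = 0.4355
c*V^2 = 0.00068 * 4225 = 2.873
R_per_t = 1.52 + 0.4355 + 2.873 = 4.8285 N/t
R_total = 4.8285 * 146 = 704.96 N

704.96


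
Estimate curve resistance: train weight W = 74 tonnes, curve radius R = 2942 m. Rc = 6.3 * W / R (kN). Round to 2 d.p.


Rc = 6.3 * W / R
Rc = 6.3 * 74 / 2942
Rc = 466.2 / 2942
Rc = 0.16 kN

0.16


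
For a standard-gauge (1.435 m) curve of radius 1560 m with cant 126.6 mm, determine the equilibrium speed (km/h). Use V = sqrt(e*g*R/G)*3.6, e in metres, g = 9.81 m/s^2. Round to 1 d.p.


Convert cant: e = 126.6 mm = 0.1266 m
V_ms = sqrt(0.1266 * 9.81 * 1560 / 1.435)
V_ms = sqrt(1350.129449) = 36.7441 m/s
V = 36.7441 * 3.6 = 132.3 km/h

132.3


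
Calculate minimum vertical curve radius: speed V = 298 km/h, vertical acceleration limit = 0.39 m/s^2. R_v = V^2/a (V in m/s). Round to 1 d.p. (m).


Convert speed: V = 298 / 3.6 = 82.7778 m/s
V^2 = 6852.1605 m^2/s^2
R_v = 6852.1605 / 0.39
R_v = 17569.6 m

17569.6


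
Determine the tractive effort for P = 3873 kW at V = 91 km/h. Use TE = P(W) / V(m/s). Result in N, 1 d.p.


Convert: P = 3873 kW = 3873000 W
V = 91 / 3.6 = 25.2778 m/s
TE = 3873000 / 25.2778
TE = 153217.6 N

153217.6


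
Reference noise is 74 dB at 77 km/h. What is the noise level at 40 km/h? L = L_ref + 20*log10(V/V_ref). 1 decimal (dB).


V/V_ref = 40 / 77 = 0.519481
log10(0.519481) = -0.284431
20 * -0.284431 = -5.6886
L = 74 + -5.6886 = 68.3 dB

68.3


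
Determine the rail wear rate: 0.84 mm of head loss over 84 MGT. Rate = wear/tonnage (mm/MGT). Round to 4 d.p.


Wear rate = total wear / cumulative tonnage
Rate = 0.84 / 84
Rate = 0.0100 mm/MGT

0.0100


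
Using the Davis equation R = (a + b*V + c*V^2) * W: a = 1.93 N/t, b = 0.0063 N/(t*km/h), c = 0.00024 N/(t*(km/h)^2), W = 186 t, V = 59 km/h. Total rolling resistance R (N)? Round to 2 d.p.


b*V = 0.0063 * 59 = 0.3717
c*V^2 = 0.00024 * 3481 = 0.83544
R_per_t = 1.93 + 0.3717 + 0.83544 = 3.13714 N/t
R_total = 3.13714 * 186 = 583.51 N

583.51


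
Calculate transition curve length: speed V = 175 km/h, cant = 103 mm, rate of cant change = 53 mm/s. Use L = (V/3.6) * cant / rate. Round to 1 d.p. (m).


Convert speed: V = 175 / 3.6 = 48.6111 m/s
L = 48.6111 * 103 / 53
L = 5006.9444 / 53
L = 94.5 m

94.5


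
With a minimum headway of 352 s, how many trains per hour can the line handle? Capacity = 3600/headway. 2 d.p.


Capacity = 3600 / headway
Capacity = 3600 / 352
Capacity = 10.23 trains/hour

10.23


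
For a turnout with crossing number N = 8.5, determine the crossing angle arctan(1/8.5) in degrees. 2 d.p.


1/N = 1/8.5 = 0.117647
angle = arctan(0.117647) = 0.117109 rad
angle = 0.117109 * 180/pi = 6.71 degrees

6.71


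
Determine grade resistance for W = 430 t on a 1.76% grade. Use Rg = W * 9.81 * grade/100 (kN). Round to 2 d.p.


Rg = W * 9.81 * grade / 100
Rg = 430 * 9.81 * 1.76 / 100
Rg = 4218.3 * 0.0176
Rg = 74.24 kN

74.24


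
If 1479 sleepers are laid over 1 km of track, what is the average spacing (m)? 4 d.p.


Spacing = 1000 m / number of sleepers
Spacing = 1000 / 1479
Spacing = 0.6761 m

0.6761


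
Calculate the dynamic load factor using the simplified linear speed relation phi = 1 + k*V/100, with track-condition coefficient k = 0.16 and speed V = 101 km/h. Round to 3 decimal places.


phi = 1 + k * V / 100
phi = 1 + 0.16 * 101 / 100
phi = 1 + 0.1616
phi = 1.162

1.162


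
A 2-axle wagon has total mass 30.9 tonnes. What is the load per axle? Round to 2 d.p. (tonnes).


Load per axle = total weight / number of axles
Load = 30.9 / 2
Load = 15.45 tonnes

15.45


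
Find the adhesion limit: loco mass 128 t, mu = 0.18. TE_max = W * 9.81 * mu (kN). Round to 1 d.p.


TE_max = W * g * mu
TE_max = 128 * 9.81 * 0.18
TE_max = 1255.68 * 0.18
TE_max = 226.0 kN

226.0


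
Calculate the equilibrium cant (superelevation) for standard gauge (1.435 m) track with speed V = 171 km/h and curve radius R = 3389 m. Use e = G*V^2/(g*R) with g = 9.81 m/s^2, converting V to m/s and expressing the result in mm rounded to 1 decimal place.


Convert speed: V = 171 / 3.6 = 47.5 m/s
Apply formula: e = 1.435 * 47.5^2 / (9.81 * 3389)
e = 1.435 * 2256.25 / 33246.09
e = 0.097386 m = 97.4 mm

97.4


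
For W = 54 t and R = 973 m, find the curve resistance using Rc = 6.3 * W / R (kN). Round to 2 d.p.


Rc = 6.3 * W / R
Rc = 6.3 * 54 / 973
Rc = 340.2 / 973
Rc = 0.35 kN

0.35


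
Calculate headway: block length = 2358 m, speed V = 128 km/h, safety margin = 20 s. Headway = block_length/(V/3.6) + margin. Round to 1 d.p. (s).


V = 128 / 3.6 = 35.5556 m/s
Block traversal time = 2358 / 35.5556 = 66.3187 s
Headway = 66.3187 + 20
Headway = 86.3 s

86.3


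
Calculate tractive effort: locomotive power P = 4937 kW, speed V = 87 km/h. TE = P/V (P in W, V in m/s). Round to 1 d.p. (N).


Convert: P = 4937 kW = 4937000 W
V = 87 / 3.6 = 24.1667 m/s
TE = 4937000 / 24.1667
TE = 204289.7 N

204289.7


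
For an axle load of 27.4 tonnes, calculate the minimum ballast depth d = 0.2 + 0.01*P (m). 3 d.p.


d = 0.2 + 0.01 * 27.4
d = 0.2 + 0.274
d = 0.474 m

0.474


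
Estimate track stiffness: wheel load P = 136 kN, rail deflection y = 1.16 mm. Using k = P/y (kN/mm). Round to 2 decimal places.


Track stiffness k = P / y
k = 136 / 1.16
k = 117.24 kN/mm

117.24


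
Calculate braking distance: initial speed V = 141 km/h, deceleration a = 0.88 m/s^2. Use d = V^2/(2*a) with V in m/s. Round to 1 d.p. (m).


Convert speed: V = 141 / 3.6 = 39.1667 m/s
V^2 = 1534.0278
d = 1534.0278 / (2 * 0.88)
d = 1534.0278 / 1.76
d = 871.6 m

871.6


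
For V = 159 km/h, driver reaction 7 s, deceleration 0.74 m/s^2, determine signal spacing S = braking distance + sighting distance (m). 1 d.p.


V = 159 / 3.6 = 44.1667 m/s
Braking distance = 44.1667^2 / (2*0.74) = 1318.0368 m
Sighting distance = 44.1667 * 7 = 309.1667 m
S = 1318.0368 + 309.1667 = 1627.2 m

1627.2


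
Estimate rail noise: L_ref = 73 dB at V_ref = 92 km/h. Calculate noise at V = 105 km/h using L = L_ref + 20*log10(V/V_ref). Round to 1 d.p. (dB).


V/V_ref = 105 / 92 = 1.141304
log10(1.141304) = 0.057401
20 * 0.057401 = 1.148
L = 73 + 1.148 = 74.1 dB

74.1


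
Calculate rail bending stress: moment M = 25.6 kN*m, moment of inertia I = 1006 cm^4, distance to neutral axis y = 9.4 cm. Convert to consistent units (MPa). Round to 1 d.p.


Convert units:
M = 25.6 kN*m = 25600000 N*mm
y = 9.4 cm = 94 mm
I = 1006 cm^4 = 10060000 mm^4
sigma = 25600000 * 94 / 10060000
sigma = 239.2 MPa

239.2


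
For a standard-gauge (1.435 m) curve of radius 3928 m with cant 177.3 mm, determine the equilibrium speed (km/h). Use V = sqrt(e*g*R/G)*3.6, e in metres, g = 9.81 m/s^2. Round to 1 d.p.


Convert cant: e = 177.3 mm = 0.1773 m
V_ms = sqrt(0.1773 * 9.81 * 3928 / 1.435)
V_ms = sqrt(4760.990567) = 68.9999 m/s
V = 68.9999 * 3.6 = 248.4 km/h

248.4


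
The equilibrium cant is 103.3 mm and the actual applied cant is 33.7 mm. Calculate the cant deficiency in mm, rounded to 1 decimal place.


Cant deficiency = equilibrium cant - actual cant
CD = 103.3 - 33.7
CD = 69.6 mm

69.6


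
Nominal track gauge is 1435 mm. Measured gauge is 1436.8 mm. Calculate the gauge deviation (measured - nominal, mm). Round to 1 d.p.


Deviation = measured - nominal
Deviation = 1436.8 - 1435
Deviation = 1.8 mm

1.8


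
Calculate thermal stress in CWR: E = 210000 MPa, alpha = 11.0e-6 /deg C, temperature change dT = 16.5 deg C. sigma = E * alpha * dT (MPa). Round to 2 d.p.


sigma = E * alpha * dT
sigma = 210000 * 11.0e-6 * 16.5
sigma = 2.31 * 16.5
sigma = 38.12 MPa

38.12


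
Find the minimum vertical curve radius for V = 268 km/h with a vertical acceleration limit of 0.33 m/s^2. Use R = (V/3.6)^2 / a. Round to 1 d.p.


Convert speed: V = 268 / 3.6 = 74.4444 m/s
V^2 = 5541.9753 m^2/s^2
R_v = 5541.9753 / 0.33
R_v = 16793.9 m

16793.9


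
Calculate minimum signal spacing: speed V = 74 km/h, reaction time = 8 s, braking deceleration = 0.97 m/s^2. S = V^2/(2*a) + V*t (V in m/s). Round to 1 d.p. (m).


V = 74 / 3.6 = 20.5556 m/s
Braking distance = 20.5556^2 / (2*0.97) = 217.7994 m
Sighting distance = 20.5556 * 8 = 164.4444 m
S = 217.7994 + 164.4444 = 382.2 m

382.2


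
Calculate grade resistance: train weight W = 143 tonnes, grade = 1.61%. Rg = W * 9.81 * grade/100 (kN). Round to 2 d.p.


Rg = W * 9.81 * grade / 100
Rg = 143 * 9.81 * 1.61 / 100
Rg = 1402.83 * 0.0161
Rg = 22.59 kN

22.59


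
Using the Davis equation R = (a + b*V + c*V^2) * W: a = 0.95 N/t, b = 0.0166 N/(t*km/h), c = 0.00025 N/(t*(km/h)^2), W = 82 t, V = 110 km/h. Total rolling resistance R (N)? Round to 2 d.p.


b*V = 0.0166 * 110 = 1.826
c*V^2 = 0.00025 * 12100 = 3.025
R_per_t = 0.95 + 1.826 + 3.025 = 5.801 N/t
R_total = 5.801 * 82 = 475.68 N

475.68


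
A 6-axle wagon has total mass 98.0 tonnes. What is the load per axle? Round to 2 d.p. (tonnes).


Load per axle = total weight / number of axles
Load = 98.0 / 6
Load = 16.33 tonnes

16.33


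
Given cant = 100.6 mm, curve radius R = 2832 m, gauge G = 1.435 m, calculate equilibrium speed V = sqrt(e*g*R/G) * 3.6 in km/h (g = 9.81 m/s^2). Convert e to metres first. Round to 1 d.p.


Convert cant: e = 100.6 mm = 0.1006 m
V_ms = sqrt(0.1006 * 9.81 * 2832 / 1.435)
V_ms = sqrt(1947.638433) = 44.1321 m/s
V = 44.1321 * 3.6 = 158.9 km/h

158.9


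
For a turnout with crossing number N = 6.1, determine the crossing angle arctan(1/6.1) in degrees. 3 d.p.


1/N = 1/6.1 = 0.163934
angle = arctan(0.163934) = 0.162489 rad
angle = 0.162489 * 180/pi = 9.310 degrees

9.310


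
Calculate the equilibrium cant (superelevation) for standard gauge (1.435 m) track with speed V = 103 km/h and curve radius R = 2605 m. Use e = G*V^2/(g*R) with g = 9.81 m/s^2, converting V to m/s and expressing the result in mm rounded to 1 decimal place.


Convert speed: V = 103 / 3.6 = 28.6111 m/s
Apply formula: e = 1.435 * 28.6111^2 / (9.81 * 2605)
e = 1.435 * 818.5957 / 25555.05
e = 0.045967 m = 46.0 mm

46.0


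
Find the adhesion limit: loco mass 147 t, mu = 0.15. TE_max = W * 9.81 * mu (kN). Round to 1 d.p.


TE_max = W * g * mu
TE_max = 147 * 9.81 * 0.15
TE_max = 1442.07 * 0.15
TE_max = 216.3 kN

216.3


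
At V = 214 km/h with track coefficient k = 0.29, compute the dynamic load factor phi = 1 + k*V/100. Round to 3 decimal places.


phi = 1 + k * V / 100
phi = 1 + 0.29 * 214 / 100
phi = 1 + 0.6206
phi = 1.621

1.621


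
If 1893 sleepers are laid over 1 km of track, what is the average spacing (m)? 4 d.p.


Spacing = 1000 m / number of sleepers
Spacing = 1000 / 1893
Spacing = 0.5283 m

0.5283


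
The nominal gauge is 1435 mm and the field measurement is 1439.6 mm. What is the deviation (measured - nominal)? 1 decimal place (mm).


Deviation = measured - nominal
Deviation = 1439.6 - 1435
Deviation = 4.6 mm

4.6


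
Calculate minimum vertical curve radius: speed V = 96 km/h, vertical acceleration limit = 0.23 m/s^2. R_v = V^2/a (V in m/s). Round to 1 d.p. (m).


Convert speed: V = 96 / 3.6 = 26.6667 m/s
V^2 = 711.1111 m^2/s^2
R_v = 711.1111 / 0.23
R_v = 3091.8 m

3091.8


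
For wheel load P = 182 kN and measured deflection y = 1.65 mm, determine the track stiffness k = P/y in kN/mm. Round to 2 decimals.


Track stiffness k = P / y
k = 182 / 1.65
k = 110.30 kN/mm

110.30


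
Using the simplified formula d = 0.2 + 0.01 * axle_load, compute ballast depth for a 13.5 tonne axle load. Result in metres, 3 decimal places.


d = 0.2 + 0.01 * 13.5
d = 0.2 + 0.135
d = 0.335 m

0.335


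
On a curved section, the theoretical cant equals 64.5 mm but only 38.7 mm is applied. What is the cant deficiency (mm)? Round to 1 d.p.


Cant deficiency = equilibrium cant - actual cant
CD = 64.5 - 38.7
CD = 25.8 mm

25.8


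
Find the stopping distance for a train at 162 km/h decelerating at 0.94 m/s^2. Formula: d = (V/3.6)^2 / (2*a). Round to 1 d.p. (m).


Convert speed: V = 162 / 3.6 = 45.0 m/s
V^2 = 2025.0
d = 2025.0 / (2 * 0.94)
d = 2025.0 / 1.88
d = 1077.1 m

1077.1


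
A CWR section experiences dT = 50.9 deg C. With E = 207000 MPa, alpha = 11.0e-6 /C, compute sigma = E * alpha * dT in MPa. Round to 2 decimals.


sigma = E * alpha * dT
sigma = 207000 * 11.0e-6 * 50.9
sigma = 2.277 * 50.9
sigma = 115.90 MPa

115.90


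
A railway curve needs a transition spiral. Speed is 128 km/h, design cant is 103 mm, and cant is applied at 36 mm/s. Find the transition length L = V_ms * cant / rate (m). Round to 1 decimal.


Convert speed: V = 128 / 3.6 = 35.5556 m/s
L = 35.5556 * 103 / 36
L = 3662.2222 / 36
L = 101.7 m

101.7


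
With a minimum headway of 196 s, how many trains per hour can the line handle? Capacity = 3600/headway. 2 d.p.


Capacity = 3600 / headway
Capacity = 3600 / 196
Capacity = 18.37 trains/hour

18.37


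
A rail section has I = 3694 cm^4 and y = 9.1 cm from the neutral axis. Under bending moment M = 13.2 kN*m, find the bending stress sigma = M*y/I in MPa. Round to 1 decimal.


Convert units:
M = 13.2 kN*m = 13200000 N*mm
y = 9.1 cm = 91 mm
I = 3694 cm^4 = 36940000 mm^4
sigma = 13200000 * 91 / 36940000
sigma = 32.5 MPa

32.5


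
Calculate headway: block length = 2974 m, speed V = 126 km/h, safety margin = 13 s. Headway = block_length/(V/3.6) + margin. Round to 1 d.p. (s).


V = 126 / 3.6 = 35.0 m/s
Block traversal time = 2974 / 35.0 = 84.9714 s
Headway = 84.9714 + 13
Headway = 98.0 s

98.0


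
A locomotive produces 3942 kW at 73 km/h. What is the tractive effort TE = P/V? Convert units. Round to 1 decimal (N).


Convert: P = 3942 kW = 3942000 W
V = 73 / 3.6 = 20.2778 m/s
TE = 3942000 / 20.2778
TE = 194400.0 N

194400.0


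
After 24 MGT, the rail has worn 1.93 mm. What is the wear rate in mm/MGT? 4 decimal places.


Wear rate = total wear / cumulative tonnage
Rate = 1.93 / 24
Rate = 0.0804 mm/MGT

0.0804


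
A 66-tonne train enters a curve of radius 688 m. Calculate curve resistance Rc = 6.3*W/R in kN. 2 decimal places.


Rc = 6.3 * W / R
Rc = 6.3 * 66 / 688
Rc = 415.8 / 688
Rc = 0.60 kN

0.60


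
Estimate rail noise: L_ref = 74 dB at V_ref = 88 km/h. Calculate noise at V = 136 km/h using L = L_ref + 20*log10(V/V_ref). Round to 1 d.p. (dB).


V/V_ref = 136 / 88 = 1.545455
log10(1.545455) = 0.189056
20 * 0.189056 = 3.7811
L = 74 + 3.7811 = 77.8 dB

77.8


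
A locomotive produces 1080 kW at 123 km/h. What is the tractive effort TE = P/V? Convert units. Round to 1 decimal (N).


Convert: P = 1080 kW = 1080000 W
V = 123 / 3.6 = 34.1667 m/s
TE = 1080000 / 34.1667
TE = 31609.8 N

31609.8


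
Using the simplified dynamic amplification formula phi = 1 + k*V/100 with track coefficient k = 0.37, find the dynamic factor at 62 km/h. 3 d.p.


phi = 1 + k * V / 100
phi = 1 + 0.37 * 62 / 100
phi = 1 + 0.2294
phi = 1.229

1.229


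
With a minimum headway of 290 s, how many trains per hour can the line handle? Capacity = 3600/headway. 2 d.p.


Capacity = 3600 / headway
Capacity = 3600 / 290
Capacity = 12.41 trains/hour

12.41


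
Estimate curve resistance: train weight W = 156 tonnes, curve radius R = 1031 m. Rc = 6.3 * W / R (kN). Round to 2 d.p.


Rc = 6.3 * W / R
Rc = 6.3 * 156 / 1031
Rc = 982.8 / 1031
Rc = 0.95 kN

0.95


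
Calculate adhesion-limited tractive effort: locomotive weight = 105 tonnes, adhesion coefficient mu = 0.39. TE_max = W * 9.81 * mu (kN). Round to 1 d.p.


TE_max = W * g * mu
TE_max = 105 * 9.81 * 0.39
TE_max = 1030.05 * 0.39
TE_max = 401.7 kN

401.7


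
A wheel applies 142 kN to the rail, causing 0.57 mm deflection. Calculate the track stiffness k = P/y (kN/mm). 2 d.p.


Track stiffness k = P / y
k = 142 / 0.57
k = 249.12 kN/mm

249.12


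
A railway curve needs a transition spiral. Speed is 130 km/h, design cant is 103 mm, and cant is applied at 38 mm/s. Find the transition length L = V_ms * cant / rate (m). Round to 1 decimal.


Convert speed: V = 130 / 3.6 = 36.1111 m/s
L = 36.1111 * 103 / 38
L = 3719.4444 / 38
L = 97.9 m

97.9


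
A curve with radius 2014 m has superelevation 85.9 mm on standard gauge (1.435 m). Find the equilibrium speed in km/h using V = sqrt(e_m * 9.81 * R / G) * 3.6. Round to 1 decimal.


Convert cant: e = 85.9 mm = 0.0859 m
V_ms = sqrt(0.0859 * 9.81 * 2014 / 1.435)
V_ms = sqrt(1182.686764) = 34.3902 m/s
V = 34.3902 * 3.6 = 123.8 km/h

123.8


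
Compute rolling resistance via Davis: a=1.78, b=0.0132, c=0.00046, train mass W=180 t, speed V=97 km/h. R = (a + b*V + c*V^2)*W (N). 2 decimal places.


b*V = 0.0132 * 97 = 1.2804
c*V^2 = 0.00046 * 9409 = 4.32814
R_per_t = 1.78 + 1.2804 + 4.32814 = 7.38854 N/t
R_total = 7.38854 * 180 = 1329.94 N

1329.94


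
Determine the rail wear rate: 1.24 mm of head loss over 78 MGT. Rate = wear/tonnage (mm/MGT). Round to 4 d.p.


Wear rate = total wear / cumulative tonnage
Rate = 1.24 / 78
Rate = 0.0159 mm/MGT

0.0159


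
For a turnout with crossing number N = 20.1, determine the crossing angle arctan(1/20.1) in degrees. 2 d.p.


1/N = 1/20.1 = 0.049751
angle = arctan(0.049751) = 0.04971 rad
angle = 0.04971 * 180/pi = 2.85 degrees

2.85


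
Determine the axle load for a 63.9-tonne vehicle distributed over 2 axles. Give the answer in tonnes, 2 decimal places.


Load per axle = total weight / number of axles
Load = 63.9 / 2
Load = 31.95 tonnes

31.95


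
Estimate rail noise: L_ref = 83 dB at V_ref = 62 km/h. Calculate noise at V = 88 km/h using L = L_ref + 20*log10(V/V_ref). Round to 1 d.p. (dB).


V/V_ref = 88 / 62 = 1.419355
log10(1.419355) = 0.152091
20 * 0.152091 = 3.0418
L = 83 + 3.0418 = 86.0 dB

86.0


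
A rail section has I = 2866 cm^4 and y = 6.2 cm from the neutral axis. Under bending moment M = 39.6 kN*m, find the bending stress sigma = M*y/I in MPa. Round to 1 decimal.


Convert units:
M = 39.6 kN*m = 39600000 N*mm
y = 6.2 cm = 62 mm
I = 2866 cm^4 = 28660000 mm^4
sigma = 39600000 * 62 / 28660000
sigma = 85.7 MPa

85.7


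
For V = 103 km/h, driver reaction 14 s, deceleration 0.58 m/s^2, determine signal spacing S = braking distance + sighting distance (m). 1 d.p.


V = 103 / 3.6 = 28.6111 m/s
Braking distance = 28.6111^2 / (2*0.58) = 705.6859 m
Sighting distance = 28.6111 * 14 = 400.5556 m
S = 705.6859 + 400.5556 = 1106.2 m

1106.2


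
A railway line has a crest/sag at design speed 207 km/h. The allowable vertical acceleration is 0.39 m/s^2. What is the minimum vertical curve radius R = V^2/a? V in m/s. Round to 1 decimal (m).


Convert speed: V = 207 / 3.6 = 57.5 m/s
V^2 = 3306.25 m^2/s^2
R_v = 3306.25 / 0.39
R_v = 8477.6 m

8477.6


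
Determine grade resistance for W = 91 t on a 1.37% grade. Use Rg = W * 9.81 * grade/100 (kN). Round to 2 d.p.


Rg = W * 9.81 * grade / 100
Rg = 91 * 9.81 * 1.37 / 100
Rg = 892.71 * 0.0137
Rg = 12.23 kN

12.23


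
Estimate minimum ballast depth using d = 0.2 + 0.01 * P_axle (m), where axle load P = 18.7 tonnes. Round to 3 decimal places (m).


d = 0.2 + 0.01 * 18.7
d = 0.2 + 0.187
d = 0.387 m

0.387


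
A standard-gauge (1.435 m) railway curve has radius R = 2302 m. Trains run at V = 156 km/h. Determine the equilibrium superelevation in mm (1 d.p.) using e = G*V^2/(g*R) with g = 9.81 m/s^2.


Convert speed: V = 156 / 3.6 = 43.3333 m/s
Apply formula: e = 1.435 * 43.3333^2 / (9.81 * 2302)
e = 1.435 * 1877.7778 / 22582.62
e = 0.119322 m = 119.3 mm

119.3


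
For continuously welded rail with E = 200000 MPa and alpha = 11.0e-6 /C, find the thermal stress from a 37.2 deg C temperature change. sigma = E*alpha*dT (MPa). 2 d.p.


sigma = E * alpha * dT
sigma = 200000 * 11.0e-6 * 37.2
sigma = 2.2 * 37.2
sigma = 81.84 MPa

81.84


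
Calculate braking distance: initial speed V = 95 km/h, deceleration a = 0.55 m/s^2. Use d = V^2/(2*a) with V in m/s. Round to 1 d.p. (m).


Convert speed: V = 95 / 3.6 = 26.3889 m/s
V^2 = 696.3735
d = 696.3735 / (2 * 0.55)
d = 696.3735 / 1.1
d = 633.1 m

633.1


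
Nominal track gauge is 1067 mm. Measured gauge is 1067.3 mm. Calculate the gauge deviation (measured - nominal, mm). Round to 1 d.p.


Deviation = measured - nominal
Deviation = 1067.3 - 1067
Deviation = 0.3 mm

0.3


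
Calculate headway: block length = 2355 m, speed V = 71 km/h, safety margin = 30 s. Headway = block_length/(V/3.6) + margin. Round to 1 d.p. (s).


V = 71 / 3.6 = 19.7222 m/s
Block traversal time = 2355 / 19.7222 = 119.4085 s
Headway = 119.4085 + 30
Headway = 149.4 s

149.4


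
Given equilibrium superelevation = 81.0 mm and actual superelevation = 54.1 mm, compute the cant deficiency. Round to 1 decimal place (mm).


Cant deficiency = equilibrium cant - actual cant
CD = 81.0 - 54.1
CD = 26.9 mm

26.9


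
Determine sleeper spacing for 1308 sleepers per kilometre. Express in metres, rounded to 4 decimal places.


Spacing = 1000 m / number of sleepers
Spacing = 1000 / 1308
Spacing = 0.7645 m

0.7645


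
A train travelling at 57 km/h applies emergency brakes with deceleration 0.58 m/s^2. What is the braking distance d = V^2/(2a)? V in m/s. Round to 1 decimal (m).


Convert speed: V = 57 / 3.6 = 15.8333 m/s
V^2 = 250.6944
d = 250.6944 / (2 * 0.58)
d = 250.6944 / 1.16
d = 216.1 m

216.1


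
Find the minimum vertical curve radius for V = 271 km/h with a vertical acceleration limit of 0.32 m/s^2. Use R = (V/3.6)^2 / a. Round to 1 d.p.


Convert speed: V = 271 / 3.6 = 75.2778 m/s
V^2 = 5666.7438 m^2/s^2
R_v = 5666.7438 / 0.32
R_v = 17708.6 m

17708.6


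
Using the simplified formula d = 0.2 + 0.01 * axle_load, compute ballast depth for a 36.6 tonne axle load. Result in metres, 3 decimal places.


d = 0.2 + 0.01 * 36.6
d = 0.2 + 0.366
d = 0.566 m

0.566


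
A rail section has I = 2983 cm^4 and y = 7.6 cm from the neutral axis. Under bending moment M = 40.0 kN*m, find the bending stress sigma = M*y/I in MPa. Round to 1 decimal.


Convert units:
M = 40.0 kN*m = 40000000 N*mm
y = 7.6 cm = 76 mm
I = 2983 cm^4 = 29830000 mm^4
sigma = 40000000 * 76 / 29830000
sigma = 101.9 MPa

101.9


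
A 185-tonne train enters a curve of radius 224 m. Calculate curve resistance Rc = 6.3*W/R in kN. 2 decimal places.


Rc = 6.3 * W / R
Rc = 6.3 * 185 / 224
Rc = 1165.5 / 224
Rc = 5.20 kN

5.20


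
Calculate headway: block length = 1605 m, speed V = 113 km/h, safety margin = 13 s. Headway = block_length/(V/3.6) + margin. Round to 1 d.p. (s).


V = 113 / 3.6 = 31.3889 m/s
Block traversal time = 1605 / 31.3889 = 51.1327 s
Headway = 51.1327 + 13
Headway = 64.1 s

64.1


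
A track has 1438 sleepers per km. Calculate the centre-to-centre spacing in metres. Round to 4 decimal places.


Spacing = 1000 m / number of sleepers
Spacing = 1000 / 1438
Spacing = 0.6954 m

0.6954


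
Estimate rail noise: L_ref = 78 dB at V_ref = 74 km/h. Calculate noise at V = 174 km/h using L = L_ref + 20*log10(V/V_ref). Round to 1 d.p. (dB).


V/V_ref = 174 / 74 = 2.351351
log10(2.351351) = 0.371318
20 * 0.371318 = 7.4264
L = 78 + 7.4264 = 85.4 dB

85.4


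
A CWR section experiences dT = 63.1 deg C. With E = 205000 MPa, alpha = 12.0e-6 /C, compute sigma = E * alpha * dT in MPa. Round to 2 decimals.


sigma = E * alpha * dT
sigma = 205000 * 12.0e-6 * 63.1
sigma = 2.46 * 63.1
sigma = 155.23 MPa

155.23


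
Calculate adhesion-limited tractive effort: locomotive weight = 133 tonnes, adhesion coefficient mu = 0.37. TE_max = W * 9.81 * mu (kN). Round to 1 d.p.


TE_max = W * g * mu
TE_max = 133 * 9.81 * 0.37
TE_max = 1304.73 * 0.37
TE_max = 482.8 kN

482.8


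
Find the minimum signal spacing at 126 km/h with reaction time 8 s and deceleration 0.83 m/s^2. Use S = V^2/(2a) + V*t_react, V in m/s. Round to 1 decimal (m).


V = 126 / 3.6 = 35.0 m/s
Braking distance = 35.0^2 / (2*0.83) = 737.9518 m
Sighting distance = 35.0 * 8 = 280.0 m
S = 737.9518 + 280.0 = 1018.0 m

1018.0


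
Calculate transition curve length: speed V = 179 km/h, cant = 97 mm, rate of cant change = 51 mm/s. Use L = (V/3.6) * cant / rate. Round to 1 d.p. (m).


Convert speed: V = 179 / 3.6 = 49.7222 m/s
L = 49.7222 * 97 / 51
L = 4823.0556 / 51
L = 94.6 m

94.6


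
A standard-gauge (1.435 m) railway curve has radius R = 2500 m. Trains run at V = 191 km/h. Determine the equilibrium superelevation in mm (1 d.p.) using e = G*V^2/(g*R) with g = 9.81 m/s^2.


Convert speed: V = 191 / 3.6 = 53.0556 m/s
Apply formula: e = 1.435 * 53.0556^2 / (9.81 * 2500)
e = 1.435 * 2814.892 / 24525.0
e = 0.164704 m = 164.7 mm

164.7


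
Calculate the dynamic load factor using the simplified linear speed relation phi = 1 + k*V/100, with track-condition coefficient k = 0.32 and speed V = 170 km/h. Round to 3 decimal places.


phi = 1 + k * V / 100
phi = 1 + 0.32 * 170 / 100
phi = 1 + 0.544
phi = 1.544

1.544


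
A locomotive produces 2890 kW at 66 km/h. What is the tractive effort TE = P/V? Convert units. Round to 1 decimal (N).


Convert: P = 2890 kW = 2890000 W
V = 66 / 3.6 = 18.3333 m/s
TE = 2890000 / 18.3333
TE = 157636.4 N

157636.4


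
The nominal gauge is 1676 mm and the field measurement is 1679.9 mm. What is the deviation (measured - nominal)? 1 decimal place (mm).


Deviation = measured - nominal
Deviation = 1679.9 - 1676
Deviation = 3.9 mm

3.9


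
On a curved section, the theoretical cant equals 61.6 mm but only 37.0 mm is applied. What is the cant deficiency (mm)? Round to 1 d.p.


Cant deficiency = equilibrium cant - actual cant
CD = 61.6 - 37.0
CD = 24.6 mm

24.6


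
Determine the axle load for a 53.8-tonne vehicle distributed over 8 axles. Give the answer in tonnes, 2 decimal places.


Load per axle = total weight / number of axles
Load = 53.8 / 8
Load = 6.73 tonnes

6.73


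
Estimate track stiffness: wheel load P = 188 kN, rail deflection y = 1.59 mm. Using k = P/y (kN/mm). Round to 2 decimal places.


Track stiffness k = P / y
k = 188 / 1.59
k = 118.24 kN/mm

118.24


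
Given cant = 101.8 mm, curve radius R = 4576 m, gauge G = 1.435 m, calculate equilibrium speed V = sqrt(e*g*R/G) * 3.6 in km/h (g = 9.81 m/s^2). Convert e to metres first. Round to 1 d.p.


Convert cant: e = 101.8 mm = 0.1018 m
V_ms = sqrt(0.1018 * 9.81 * 4576 / 1.435)
V_ms = sqrt(3184.570737) = 56.432 m/s
V = 56.432 * 3.6 = 203.2 km/h

203.2


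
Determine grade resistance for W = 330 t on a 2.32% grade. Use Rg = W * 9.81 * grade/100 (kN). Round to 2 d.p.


Rg = W * 9.81 * grade / 100
Rg = 330 * 9.81 * 2.32 / 100
Rg = 3237.3 * 0.0232
Rg = 75.11 kN

75.11


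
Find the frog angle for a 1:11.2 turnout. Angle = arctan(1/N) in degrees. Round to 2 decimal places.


1/N = 1/11.2 = 0.089286
angle = arctan(0.089286) = 0.08905 rad
angle = 0.08905 * 180/pi = 5.10 degrees

5.10


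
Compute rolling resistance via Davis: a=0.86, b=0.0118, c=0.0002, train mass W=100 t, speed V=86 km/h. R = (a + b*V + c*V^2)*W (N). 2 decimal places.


b*V = 0.0118 * 86 = 1.0148
c*V^2 = 0.0002 * 7396 = 1.4792
R_per_t = 0.86 + 1.0148 + 1.4792 = 3.354 N/t
R_total = 3.354 * 100 = 335.40 N

335.40


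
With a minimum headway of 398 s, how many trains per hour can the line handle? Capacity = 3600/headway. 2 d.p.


Capacity = 3600 / headway
Capacity = 3600 / 398
Capacity = 9.05 trains/hour

9.05


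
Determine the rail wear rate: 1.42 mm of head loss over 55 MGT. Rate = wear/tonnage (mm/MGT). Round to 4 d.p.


Wear rate = total wear / cumulative tonnage
Rate = 1.42 / 55
Rate = 0.0258 mm/MGT

0.0258


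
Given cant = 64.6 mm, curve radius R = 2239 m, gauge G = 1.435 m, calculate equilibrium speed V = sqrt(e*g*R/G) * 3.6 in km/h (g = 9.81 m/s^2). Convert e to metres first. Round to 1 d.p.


Convert cant: e = 64.6 mm = 0.0646 m
V_ms = sqrt(0.0646 * 9.81 * 2239 / 1.435)
V_ms = sqrt(988.789208) = 31.445 m/s
V = 31.445 * 3.6 = 113.2 km/h

113.2


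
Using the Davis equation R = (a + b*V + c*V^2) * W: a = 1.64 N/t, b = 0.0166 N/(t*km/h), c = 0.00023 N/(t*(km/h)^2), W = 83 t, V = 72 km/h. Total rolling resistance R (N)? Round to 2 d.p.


b*V = 0.0166 * 72 = 1.1952
c*V^2 = 0.00023 * 5184 = 1.19232
R_per_t = 1.64 + 1.1952 + 1.19232 = 4.02752 N/t
R_total = 4.02752 * 83 = 334.28 N

334.28


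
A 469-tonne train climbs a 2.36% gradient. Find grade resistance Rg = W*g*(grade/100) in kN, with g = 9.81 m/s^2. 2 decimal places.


Rg = W * 9.81 * grade / 100
Rg = 469 * 9.81 * 2.36 / 100
Rg = 4600.89 * 0.0236
Rg = 108.58 kN

108.58


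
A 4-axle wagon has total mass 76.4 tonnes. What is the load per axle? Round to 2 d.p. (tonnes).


Load per axle = total weight / number of axles
Load = 76.4 / 4
Load = 19.10 tonnes

19.10


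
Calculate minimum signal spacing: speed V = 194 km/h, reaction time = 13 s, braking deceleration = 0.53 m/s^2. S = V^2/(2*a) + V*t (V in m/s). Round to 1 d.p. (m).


V = 194 / 3.6 = 53.8889 m/s
Braking distance = 53.8889^2 / (2*0.53) = 2739.6343 m
Sighting distance = 53.8889 * 13 = 700.5556 m
S = 2739.6343 + 700.5556 = 3440.2 m

3440.2


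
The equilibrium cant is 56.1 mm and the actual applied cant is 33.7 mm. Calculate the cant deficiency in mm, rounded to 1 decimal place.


Cant deficiency = equilibrium cant - actual cant
CD = 56.1 - 33.7
CD = 22.4 mm

22.4


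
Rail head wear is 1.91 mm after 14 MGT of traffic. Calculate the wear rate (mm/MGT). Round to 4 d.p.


Wear rate = total wear / cumulative tonnage
Rate = 1.91 / 14
Rate = 0.1364 mm/MGT

0.1364


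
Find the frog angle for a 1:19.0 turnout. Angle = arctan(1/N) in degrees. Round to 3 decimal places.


1/N = 1/19.0 = 0.052632
angle = arctan(0.052632) = 0.052583 rad
angle = 0.052583 * 180/pi = 3.013 degrees

3.013


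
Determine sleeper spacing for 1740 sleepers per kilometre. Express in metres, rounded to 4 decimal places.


Spacing = 1000 m / number of sleepers
Spacing = 1000 / 1740
Spacing = 0.5747 m

0.5747


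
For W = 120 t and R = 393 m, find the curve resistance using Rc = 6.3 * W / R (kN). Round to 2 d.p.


Rc = 6.3 * W / R
Rc = 6.3 * 120 / 393
Rc = 756.0 / 393
Rc = 1.92 kN

1.92


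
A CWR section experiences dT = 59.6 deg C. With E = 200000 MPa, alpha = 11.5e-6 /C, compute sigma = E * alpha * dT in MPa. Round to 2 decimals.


sigma = E * alpha * dT
sigma = 200000 * 11.5e-6 * 59.6
sigma = 2.3 * 59.6
sigma = 137.08 MPa

137.08


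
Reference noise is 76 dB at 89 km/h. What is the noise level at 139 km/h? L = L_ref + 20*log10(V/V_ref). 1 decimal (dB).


V/V_ref = 139 / 89 = 1.561798
log10(1.561798) = 0.193625
20 * 0.193625 = 3.8725
L = 76 + 3.8725 = 79.9 dB

79.9


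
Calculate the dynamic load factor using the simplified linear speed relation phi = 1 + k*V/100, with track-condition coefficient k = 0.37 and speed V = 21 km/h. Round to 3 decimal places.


phi = 1 + k * V / 100
phi = 1 + 0.37 * 21 / 100
phi = 1 + 0.0777
phi = 1.078

1.078


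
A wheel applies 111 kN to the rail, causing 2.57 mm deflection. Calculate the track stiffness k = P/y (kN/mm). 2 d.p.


Track stiffness k = P / y
k = 111 / 2.57
k = 43.19 kN/mm

43.19


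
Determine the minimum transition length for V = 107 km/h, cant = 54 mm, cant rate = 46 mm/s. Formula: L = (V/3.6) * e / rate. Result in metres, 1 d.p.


Convert speed: V = 107 / 3.6 = 29.7222 m/s
L = 29.7222 * 54 / 46
L = 1605.0 / 46
L = 34.9 m

34.9


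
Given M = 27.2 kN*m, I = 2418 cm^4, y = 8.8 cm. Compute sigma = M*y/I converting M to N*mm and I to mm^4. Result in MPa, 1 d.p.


Convert units:
M = 27.2 kN*m = 27200000 N*mm
y = 8.8 cm = 88 mm
I = 2418 cm^4 = 24180000 mm^4
sigma = 27200000 * 88 / 24180000
sigma = 99.0 MPa

99.0


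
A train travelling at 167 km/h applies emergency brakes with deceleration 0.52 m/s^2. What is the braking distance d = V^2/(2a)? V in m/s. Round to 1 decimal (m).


Convert speed: V = 167 / 3.6 = 46.3889 m/s
V^2 = 2151.929
d = 2151.929 / (2 * 0.52)
d = 2151.929 / 1.04
d = 2069.2 m

2069.2


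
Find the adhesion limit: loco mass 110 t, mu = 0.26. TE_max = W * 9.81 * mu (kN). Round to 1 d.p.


TE_max = W * g * mu
TE_max = 110 * 9.81 * 0.26
TE_max = 1079.1 * 0.26
TE_max = 280.6 kN

280.6


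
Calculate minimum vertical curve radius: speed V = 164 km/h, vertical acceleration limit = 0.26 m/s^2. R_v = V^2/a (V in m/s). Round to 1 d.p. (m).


Convert speed: V = 164 / 3.6 = 45.5556 m/s
V^2 = 2075.3086 m^2/s^2
R_v = 2075.3086 / 0.26
R_v = 7982.0 m

7982.0


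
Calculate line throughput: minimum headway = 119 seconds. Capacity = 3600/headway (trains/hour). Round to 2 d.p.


Capacity = 3600 / headway
Capacity = 3600 / 119
Capacity = 30.25 trains/hour

30.25


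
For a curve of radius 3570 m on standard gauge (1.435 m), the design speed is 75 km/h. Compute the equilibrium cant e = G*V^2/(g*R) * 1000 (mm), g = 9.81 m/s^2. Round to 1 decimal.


Convert speed: V = 75 / 3.6 = 20.8333 m/s
Apply formula: e = 1.435 * 20.8333^2 / (9.81 * 3570)
e = 1.435 * 434.0278 / 35021.7
e = 0.017784 m = 17.8 mm

17.8


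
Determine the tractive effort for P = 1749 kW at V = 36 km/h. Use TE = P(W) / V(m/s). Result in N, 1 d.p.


Convert: P = 1749 kW = 1749000 W
V = 36 / 3.6 = 10.0 m/s
TE = 1749000 / 10.0
TE = 174900.0 N

174900.0


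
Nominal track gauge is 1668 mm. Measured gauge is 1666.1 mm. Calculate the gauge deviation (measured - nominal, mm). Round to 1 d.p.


Deviation = measured - nominal
Deviation = 1666.1 - 1668
Deviation = -1.9 mm

-1.9


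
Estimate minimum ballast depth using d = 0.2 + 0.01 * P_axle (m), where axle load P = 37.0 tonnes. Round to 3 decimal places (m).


d = 0.2 + 0.01 * 37.0
d = 0.2 + 0.37
d = 0.570 m

0.570


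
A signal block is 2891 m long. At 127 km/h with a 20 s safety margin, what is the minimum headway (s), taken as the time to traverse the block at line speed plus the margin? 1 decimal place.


V = 127 / 3.6 = 35.2778 m/s
Block traversal time = 2891 / 35.2778 = 81.9496 s
Headway = 81.9496 + 20
Headway = 101.9 s

101.9


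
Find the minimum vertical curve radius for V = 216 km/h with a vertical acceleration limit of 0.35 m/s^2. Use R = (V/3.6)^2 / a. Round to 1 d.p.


Convert speed: V = 216 / 3.6 = 60.0 m/s
V^2 = 3600.0 m^2/s^2
R_v = 3600.0 / 0.35
R_v = 10285.7 m

10285.7


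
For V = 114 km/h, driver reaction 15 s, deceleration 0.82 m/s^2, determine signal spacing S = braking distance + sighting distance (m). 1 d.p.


V = 114 / 3.6 = 31.6667 m/s
Braking distance = 31.6667^2 / (2*0.82) = 611.4499 m
Sighting distance = 31.6667 * 15 = 475.0 m
S = 611.4499 + 475.0 = 1086.4 m

1086.4


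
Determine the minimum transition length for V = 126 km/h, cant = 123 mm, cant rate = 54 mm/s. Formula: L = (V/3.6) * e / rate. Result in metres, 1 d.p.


Convert speed: V = 126 / 3.6 = 35.0 m/s
L = 35.0 * 123 / 54
L = 4305.0 / 54
L = 79.7 m

79.7


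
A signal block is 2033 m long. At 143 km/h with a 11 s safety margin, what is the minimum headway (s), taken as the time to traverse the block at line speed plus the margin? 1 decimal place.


V = 143 / 3.6 = 39.7222 m/s
Block traversal time = 2033 / 39.7222 = 51.1804 s
Headway = 51.1804 + 11
Headway = 62.2 s

62.2


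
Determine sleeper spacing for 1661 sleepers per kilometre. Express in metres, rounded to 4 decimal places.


Spacing = 1000 m / number of sleepers
Spacing = 1000 / 1661
Spacing = 0.6020 m

0.6020


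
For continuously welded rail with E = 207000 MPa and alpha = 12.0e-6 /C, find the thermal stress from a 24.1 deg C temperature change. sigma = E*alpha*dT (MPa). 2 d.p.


sigma = E * alpha * dT
sigma = 207000 * 12.0e-6 * 24.1
sigma = 2.484 * 24.1
sigma = 59.86 MPa

59.86


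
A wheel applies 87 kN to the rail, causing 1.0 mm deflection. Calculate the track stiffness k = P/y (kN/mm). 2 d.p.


Track stiffness k = P / y
k = 87 / 1.0
k = 87.00 kN/mm

87.00


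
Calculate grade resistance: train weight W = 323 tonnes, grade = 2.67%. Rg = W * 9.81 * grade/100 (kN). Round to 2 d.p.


Rg = W * 9.81 * grade / 100
Rg = 323 * 9.81 * 2.67 / 100
Rg = 3168.63 * 0.0267
Rg = 84.60 kN

84.60


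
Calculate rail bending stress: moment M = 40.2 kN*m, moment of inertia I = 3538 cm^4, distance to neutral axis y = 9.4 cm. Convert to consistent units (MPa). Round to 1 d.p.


Convert units:
M = 40.2 kN*m = 40200000 N*mm
y = 9.4 cm = 94 mm
I = 3538 cm^4 = 35380000 mm^4
sigma = 40200000 * 94 / 35380000
sigma = 106.8 MPa

106.8


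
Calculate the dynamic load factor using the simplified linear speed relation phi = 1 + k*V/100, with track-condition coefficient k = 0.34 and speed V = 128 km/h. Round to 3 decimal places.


phi = 1 + k * V / 100
phi = 1 + 0.34 * 128 / 100
phi = 1 + 0.4352
phi = 1.435

1.435


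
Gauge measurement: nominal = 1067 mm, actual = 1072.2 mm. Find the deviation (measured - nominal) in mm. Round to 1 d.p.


Deviation = measured - nominal
Deviation = 1072.2 - 1067
Deviation = 5.2 mm

5.2


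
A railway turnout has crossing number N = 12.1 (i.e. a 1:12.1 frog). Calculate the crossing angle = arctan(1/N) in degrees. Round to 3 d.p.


1/N = 1/12.1 = 0.082645
angle = arctan(0.082645) = 0.082457 rad
angle = 0.082457 * 180/pi = 4.724 degrees

4.724


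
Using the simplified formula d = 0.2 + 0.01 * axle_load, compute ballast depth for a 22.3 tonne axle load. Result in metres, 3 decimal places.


d = 0.2 + 0.01 * 22.3
d = 0.2 + 0.223
d = 0.423 m

0.423


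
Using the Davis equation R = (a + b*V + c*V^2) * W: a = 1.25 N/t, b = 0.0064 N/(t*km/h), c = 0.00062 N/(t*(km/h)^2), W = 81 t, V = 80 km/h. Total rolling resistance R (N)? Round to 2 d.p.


b*V = 0.0064 * 80 = 0.512
c*V^2 = 0.00062 * 6400 = 3.968
R_per_t = 1.25 + 0.512 + 3.968 = 5.73 N/t
R_total = 5.73 * 81 = 464.13 N

464.13
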